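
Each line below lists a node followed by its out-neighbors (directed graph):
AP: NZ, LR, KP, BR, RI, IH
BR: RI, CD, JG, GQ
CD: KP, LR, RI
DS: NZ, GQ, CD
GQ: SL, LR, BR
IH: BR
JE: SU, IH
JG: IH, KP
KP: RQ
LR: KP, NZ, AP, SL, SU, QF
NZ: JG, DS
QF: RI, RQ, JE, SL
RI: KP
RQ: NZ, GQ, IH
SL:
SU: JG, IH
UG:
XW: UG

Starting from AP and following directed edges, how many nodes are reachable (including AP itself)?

16

BFS from AP visits: AP, NZ, LR, KP, BR, RI, IH, JG, DS, SL, SU, QF, RQ, CD, GQ, JE
Reachable nodes: 16 of 18 total.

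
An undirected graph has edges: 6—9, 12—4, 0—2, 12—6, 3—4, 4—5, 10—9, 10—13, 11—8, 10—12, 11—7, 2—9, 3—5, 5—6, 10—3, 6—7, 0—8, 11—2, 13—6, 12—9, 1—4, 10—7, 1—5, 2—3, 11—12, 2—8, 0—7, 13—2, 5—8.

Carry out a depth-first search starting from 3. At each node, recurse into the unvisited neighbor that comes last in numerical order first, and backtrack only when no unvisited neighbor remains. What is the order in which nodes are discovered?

3, 10, 13, 6, 12, 11, 8, 5, 4, 1, 2, 9, 0, 7

Visit 3
3 → 10
10 → 13
13 → 6
6 → 12
12 → 11
11 → 8
8 → 5
5 → 4
4 → 1
8 → 2
2 → 9
2 → 0
0 → 7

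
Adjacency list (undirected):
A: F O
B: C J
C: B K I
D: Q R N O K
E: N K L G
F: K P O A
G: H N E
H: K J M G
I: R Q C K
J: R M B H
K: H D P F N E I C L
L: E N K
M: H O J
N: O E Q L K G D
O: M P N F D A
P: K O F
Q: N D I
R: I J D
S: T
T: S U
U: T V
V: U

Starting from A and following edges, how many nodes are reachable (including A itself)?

BFS from A visits: A, O, F, P, N, M, D, K, Q, L, G, E, J, H, R, I, C, B
Reachable nodes: 18 of 22 total.

18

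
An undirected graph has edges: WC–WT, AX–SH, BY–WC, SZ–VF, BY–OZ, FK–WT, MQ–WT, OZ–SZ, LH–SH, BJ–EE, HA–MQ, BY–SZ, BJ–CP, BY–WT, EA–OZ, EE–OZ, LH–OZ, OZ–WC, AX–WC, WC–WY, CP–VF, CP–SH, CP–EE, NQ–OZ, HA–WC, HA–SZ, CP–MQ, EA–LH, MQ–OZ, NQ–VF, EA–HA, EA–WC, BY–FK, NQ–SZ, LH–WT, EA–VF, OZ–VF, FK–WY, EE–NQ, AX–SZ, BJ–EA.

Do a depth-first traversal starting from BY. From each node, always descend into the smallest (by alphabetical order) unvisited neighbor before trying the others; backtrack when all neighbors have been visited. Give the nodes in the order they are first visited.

BY → FK → WT → LH → EA → BJ → CP → EE → NQ → OZ → MQ → HA → SZ → AX → SH → WC → WY → VF

Visit BY
BY → FK
FK → WT
WT → LH
LH → EA
EA → BJ
BJ → CP
CP → EE
EE → NQ
NQ → OZ
OZ → MQ
MQ → HA
HA → SZ
SZ → AX
AX → SH
AX → WC
WC → WY
SZ → VF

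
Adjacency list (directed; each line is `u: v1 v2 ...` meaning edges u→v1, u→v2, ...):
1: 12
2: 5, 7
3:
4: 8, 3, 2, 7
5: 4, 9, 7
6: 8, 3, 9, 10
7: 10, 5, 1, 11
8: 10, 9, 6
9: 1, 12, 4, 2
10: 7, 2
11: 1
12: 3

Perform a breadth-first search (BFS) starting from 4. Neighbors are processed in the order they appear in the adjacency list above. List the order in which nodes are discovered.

4, 8, 3, 2, 7, 10, 9, 6, 5, 1, 11, 12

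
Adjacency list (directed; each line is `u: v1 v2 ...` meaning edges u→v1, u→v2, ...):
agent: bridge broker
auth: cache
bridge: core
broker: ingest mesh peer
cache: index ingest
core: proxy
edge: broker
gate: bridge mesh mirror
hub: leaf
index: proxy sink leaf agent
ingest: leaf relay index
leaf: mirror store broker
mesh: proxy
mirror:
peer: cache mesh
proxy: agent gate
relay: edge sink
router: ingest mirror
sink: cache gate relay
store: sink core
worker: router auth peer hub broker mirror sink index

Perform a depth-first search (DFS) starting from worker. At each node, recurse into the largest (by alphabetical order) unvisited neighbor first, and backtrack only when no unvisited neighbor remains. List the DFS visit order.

worker, sink, relay, edge, broker, peer, mesh, proxy, gate, mirror, bridge, core, agent, cache, ingest, leaf, store, index, router, hub, auth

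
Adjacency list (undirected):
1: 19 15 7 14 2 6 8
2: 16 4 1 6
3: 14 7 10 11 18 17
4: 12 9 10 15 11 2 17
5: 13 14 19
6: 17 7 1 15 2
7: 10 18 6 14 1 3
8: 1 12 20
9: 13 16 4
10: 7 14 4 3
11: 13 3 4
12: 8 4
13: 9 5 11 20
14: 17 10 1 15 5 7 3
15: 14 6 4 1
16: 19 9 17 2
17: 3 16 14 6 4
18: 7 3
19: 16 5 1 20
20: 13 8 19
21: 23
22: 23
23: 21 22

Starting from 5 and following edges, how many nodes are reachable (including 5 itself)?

20

BFS from 5 visits: 5, 13, 14, 19, 9, 11, 20, 17, 10, 1, 15, 7, 3, 16, 4, 8, 6, 2, 18, 12
Reachable nodes: 20 of 23 total.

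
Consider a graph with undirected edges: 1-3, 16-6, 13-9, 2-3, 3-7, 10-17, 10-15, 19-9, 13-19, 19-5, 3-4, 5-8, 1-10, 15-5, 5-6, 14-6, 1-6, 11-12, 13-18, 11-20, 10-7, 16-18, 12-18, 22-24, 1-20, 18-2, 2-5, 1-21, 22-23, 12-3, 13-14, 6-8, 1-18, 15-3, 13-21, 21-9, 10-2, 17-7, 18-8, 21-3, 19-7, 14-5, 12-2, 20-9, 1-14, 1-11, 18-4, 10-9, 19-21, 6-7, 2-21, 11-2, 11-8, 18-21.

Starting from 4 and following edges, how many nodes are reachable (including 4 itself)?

BFS from 4 visits: 4, 3, 18, 1, 2, 7, 12, 15, 21, 8, 13, 16, 6, 10, 11, 14, 20, 5, 17, 19, 9
Reachable nodes: 21 of 24 total.

21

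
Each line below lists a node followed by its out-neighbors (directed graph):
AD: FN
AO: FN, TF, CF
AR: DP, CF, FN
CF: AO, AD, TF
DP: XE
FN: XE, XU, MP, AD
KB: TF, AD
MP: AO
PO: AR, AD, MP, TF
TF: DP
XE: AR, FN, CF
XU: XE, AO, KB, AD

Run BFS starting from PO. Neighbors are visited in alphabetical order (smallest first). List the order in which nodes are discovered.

Visit PO; enqueue AD, AR, MP, TF → queue [AD, AR, MP, TF]
Visit AD; enqueue FN → queue [AR, MP, TF, FN]
Visit AR; enqueue CF, DP → queue [MP, TF, FN, CF, DP]
Visit MP; enqueue AO → queue [TF, FN, CF, DP, AO]
Visit TF → queue [FN, CF, DP, AO]
Visit FN; enqueue XE, XU → queue [CF, DP, AO, XE, XU]
Visit CF → queue [DP, AO, XE, XU]
Visit DP → queue [AO, XE, XU]
Visit AO → queue [XE, XU]
Visit XE → queue [XU]
Visit XU; enqueue KB → queue [KB]
Visit KB → queue []

PO AD AR MP TF FN CF DP AO XE XU KB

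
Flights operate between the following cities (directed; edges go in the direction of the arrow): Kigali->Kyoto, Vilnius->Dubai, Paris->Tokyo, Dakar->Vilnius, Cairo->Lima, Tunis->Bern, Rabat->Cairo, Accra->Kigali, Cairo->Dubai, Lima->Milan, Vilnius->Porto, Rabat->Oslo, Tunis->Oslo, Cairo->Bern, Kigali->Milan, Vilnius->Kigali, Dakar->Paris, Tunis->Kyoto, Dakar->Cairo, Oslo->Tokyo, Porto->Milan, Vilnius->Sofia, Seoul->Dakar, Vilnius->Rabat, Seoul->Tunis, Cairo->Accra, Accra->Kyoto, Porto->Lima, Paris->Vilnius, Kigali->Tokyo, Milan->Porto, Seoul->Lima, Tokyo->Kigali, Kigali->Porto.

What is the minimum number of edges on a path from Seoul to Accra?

Level 0: Seoul
Level 1: Dakar, Lima, Tunis
Level 2: Bern, Cairo, Kyoto, Milan, Oslo, Paris, Vilnius
Level 3: Accra, Dubai, Kigali, Porto, Rabat, Sofia, Tokyo
Accra first appears at level 3.

3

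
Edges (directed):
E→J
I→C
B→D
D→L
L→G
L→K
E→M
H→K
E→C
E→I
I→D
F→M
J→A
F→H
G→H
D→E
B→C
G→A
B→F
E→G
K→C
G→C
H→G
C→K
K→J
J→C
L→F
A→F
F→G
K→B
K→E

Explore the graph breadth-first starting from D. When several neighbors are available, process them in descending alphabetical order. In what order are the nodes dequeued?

D, L, E, K, G, F, M, J, I, C, B, H, A

Visit D; enqueue L, E → queue [L, E]
Visit L; enqueue K, G, F → queue [E, K, G, F]
Visit E; enqueue M, J, I, C → queue [K, G, F, M, J, I, C]
Visit K; enqueue B → queue [G, F, M, J, I, C, B]
Visit G; enqueue H, A → queue [F, M, J, I, C, B, H, A]
Visit F → queue [M, J, I, C, B, H, A]
Visit M → queue [J, I, C, B, H, A]
Visit J → queue [I, C, B, H, A]
Visit I → queue [C, B, H, A]
Visit C → queue [B, H, A]
Visit B → queue [H, A]
Visit H → queue [A]
Visit A → queue []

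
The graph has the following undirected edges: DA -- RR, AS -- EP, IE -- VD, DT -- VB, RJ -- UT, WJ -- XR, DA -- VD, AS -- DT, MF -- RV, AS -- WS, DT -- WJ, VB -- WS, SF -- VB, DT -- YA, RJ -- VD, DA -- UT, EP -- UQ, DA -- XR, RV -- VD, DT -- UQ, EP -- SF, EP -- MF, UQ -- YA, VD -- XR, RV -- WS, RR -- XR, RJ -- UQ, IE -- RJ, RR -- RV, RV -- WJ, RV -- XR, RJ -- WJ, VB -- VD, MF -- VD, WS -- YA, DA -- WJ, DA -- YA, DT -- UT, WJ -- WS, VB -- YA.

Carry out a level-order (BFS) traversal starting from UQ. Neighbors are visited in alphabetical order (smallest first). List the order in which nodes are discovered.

Visit UQ; enqueue DT, EP, RJ, YA → queue [DT, EP, RJ, YA]
Visit DT; enqueue AS, UT, VB, WJ → queue [EP, RJ, YA, AS, UT, VB, WJ]
Visit EP; enqueue MF, SF → queue [RJ, YA, AS, UT, VB, WJ, MF, SF]
Visit RJ; enqueue IE, VD → queue [YA, AS, UT, VB, WJ, MF, SF, IE, VD]
Visit YA; enqueue DA, WS → queue [AS, UT, VB, WJ, MF, SF, IE, VD, DA, WS]
Visit AS → queue [UT, VB, WJ, MF, SF, IE, VD, DA, WS]
Visit UT → queue [VB, WJ, MF, SF, IE, VD, DA, WS]
Visit VB → queue [WJ, MF, SF, IE, VD, DA, WS]
Visit WJ; enqueue RV, XR → queue [MF, SF, IE, VD, DA, WS, RV, XR]
Visit MF → queue [SF, IE, VD, DA, WS, RV, XR]
Visit SF → queue [IE, VD, DA, WS, RV, XR]
Visit IE → queue [VD, DA, WS, RV, XR]
Visit VD → queue [DA, WS, RV, XR]
Visit DA; enqueue RR → queue [WS, RV, XR, RR]
Visit WS → queue [RV, XR, RR]
Visit RV → queue [XR, RR]
Visit XR → queue [RR]
Visit RR → queue []

UQ, DT, EP, RJ, YA, AS, UT, VB, WJ, MF, SF, IE, VD, DA, WS, RV, XR, RR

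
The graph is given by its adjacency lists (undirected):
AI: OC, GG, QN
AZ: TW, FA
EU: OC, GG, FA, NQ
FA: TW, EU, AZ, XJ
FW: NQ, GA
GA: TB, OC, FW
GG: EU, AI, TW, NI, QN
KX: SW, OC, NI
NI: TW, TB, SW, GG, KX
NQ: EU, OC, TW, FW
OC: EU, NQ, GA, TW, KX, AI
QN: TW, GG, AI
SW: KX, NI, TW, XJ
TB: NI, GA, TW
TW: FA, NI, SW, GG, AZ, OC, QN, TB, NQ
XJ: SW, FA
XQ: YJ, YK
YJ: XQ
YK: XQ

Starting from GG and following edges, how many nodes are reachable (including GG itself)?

16

BFS from GG visits: GG, AI, EU, NI, QN, TW, OC, FA, NQ, KX, SW, TB, AZ, GA, XJ, FW
Reachable nodes: 16 of 19 total.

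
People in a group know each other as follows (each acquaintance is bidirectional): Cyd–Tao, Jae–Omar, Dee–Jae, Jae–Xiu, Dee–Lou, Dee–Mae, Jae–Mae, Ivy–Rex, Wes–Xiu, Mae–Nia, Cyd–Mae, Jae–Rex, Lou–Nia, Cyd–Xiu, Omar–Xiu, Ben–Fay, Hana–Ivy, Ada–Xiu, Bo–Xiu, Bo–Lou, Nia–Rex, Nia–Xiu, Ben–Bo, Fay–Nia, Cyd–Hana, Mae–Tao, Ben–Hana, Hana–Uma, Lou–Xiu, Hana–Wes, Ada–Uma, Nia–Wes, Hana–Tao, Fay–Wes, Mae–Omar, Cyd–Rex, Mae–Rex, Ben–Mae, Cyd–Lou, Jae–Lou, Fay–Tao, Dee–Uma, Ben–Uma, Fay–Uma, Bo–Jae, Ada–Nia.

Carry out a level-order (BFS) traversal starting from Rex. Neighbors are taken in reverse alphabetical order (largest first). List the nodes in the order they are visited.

Rex Nia Mae Jae Ivy Cyd Xiu Wes Lou Fay Ada Tao Omar Dee Ben Bo Hana Uma

Visit Rex; enqueue Nia, Mae, Jae, Ivy, Cyd → queue [Nia, Mae, Jae, Ivy, Cyd]
Visit Nia; enqueue Xiu, Wes, Lou, Fay, Ada → queue [Mae, Jae, Ivy, Cyd, Xiu, Wes, Lou, Fay, Ada]
Visit Mae; enqueue Tao, Omar, Dee, Ben → queue [Jae, Ivy, Cyd, Xiu, Wes, Lou, Fay, Ada, Tao, Omar, Dee, Ben]
Visit Jae; enqueue Bo → queue [Ivy, Cyd, Xiu, Wes, Lou, Fay, Ada, Tao, Omar, Dee, Ben, Bo]
Visit Ivy; enqueue Hana → queue [Cyd, Xiu, Wes, Lou, Fay, Ada, Tao, Omar, Dee, Ben, Bo, Hana]
Visit Cyd → queue [Xiu, Wes, Lou, Fay, Ada, Tao, Omar, Dee, Ben, Bo, Hana]
Visit Xiu → queue [Wes, Lou, Fay, Ada, Tao, Omar, Dee, Ben, Bo, Hana]
Visit Wes → queue [Lou, Fay, Ada, Tao, Omar, Dee, Ben, Bo, Hana]
Visit Lou → queue [Fay, Ada, Tao, Omar, Dee, Ben, Bo, Hana]
Visit Fay; enqueue Uma → queue [Ada, Tao, Omar, Dee, Ben, Bo, Hana, Uma]
Visit Ada → queue [Tao, Omar, Dee, Ben, Bo, Hana, Uma]
Visit Tao → queue [Omar, Dee, Ben, Bo, Hana, Uma]
Visit Omar → queue [Dee, Ben, Bo, Hana, Uma]
Visit Dee → queue [Ben, Bo, Hana, Uma]
Visit Ben → queue [Bo, Hana, Uma]
Visit Bo → queue [Hana, Uma]
Visit Hana → queue [Uma]
Visit Uma → queue []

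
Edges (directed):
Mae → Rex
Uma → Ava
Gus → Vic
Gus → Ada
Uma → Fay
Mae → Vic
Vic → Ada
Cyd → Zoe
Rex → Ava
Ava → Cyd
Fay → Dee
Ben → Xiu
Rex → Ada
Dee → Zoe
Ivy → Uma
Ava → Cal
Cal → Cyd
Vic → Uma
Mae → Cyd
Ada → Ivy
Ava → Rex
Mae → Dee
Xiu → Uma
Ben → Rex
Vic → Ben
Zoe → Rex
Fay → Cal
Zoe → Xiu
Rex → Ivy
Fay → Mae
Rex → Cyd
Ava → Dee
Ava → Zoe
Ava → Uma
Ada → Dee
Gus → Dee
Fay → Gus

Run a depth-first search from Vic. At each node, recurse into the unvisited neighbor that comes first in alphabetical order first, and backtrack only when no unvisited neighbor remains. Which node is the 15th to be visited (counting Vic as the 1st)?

Ben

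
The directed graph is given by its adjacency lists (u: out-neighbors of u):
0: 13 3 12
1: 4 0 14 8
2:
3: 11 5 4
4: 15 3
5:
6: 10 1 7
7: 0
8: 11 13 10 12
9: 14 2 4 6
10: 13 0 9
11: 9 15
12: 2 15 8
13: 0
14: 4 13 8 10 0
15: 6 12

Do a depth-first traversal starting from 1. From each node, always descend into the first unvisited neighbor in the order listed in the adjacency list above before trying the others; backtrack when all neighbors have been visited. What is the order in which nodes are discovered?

1 4 15 6 10 13 0 3 11 9 14 8 12 2 5 7

Visit 1
1 → 4
4 → 15
15 → 6
6 → 10
10 → 13
13 → 0
0 → 3
3 → 11
11 → 9
9 → 14
14 → 8
8 → 12
12 → 2
3 → 5
6 → 7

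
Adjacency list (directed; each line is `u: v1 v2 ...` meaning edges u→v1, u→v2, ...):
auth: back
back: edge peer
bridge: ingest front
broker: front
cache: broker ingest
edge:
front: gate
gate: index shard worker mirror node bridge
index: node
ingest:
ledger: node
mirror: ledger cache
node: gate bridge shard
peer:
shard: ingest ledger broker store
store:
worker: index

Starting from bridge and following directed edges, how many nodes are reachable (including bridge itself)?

13

BFS from bridge visits: bridge, ingest, front, gate, index, shard, worker, mirror, node, ledger, broker, store, cache
Reachable nodes: 13 of 17 total.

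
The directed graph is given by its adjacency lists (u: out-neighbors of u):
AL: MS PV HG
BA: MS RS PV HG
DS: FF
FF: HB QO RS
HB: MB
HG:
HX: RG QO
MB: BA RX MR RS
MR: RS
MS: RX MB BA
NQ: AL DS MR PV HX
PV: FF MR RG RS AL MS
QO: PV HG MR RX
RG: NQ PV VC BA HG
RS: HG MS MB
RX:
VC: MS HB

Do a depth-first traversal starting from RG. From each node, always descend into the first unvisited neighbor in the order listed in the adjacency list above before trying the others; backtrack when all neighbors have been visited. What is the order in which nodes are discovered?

RG NQ AL MS RX MB BA RS HG PV FF HB QO MR DS HX VC

Visit RG
RG → NQ
NQ → AL
AL → MS
MS → RX
MS → MB
MB → BA
BA → RS
RS → HG
BA → PV
PV → FF
FF → HB
FF → QO
QO → MR
NQ → DS
NQ → HX
RG → VC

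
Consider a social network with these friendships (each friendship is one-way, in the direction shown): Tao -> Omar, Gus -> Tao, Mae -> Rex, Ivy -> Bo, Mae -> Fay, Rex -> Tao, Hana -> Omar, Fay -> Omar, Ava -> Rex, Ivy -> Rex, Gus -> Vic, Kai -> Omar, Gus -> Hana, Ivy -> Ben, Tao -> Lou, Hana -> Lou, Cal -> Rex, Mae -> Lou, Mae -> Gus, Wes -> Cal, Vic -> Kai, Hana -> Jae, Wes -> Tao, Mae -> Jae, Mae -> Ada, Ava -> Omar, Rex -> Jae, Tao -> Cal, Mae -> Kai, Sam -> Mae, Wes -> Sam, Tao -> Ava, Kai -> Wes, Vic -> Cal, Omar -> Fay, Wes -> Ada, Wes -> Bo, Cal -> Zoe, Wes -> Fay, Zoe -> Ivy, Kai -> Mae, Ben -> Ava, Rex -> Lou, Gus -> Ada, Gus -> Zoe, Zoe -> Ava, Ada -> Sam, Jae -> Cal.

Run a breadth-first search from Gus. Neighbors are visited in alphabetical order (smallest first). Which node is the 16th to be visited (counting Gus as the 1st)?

Visit Gus; enqueue Ada, Hana, Tao, Vic, Zoe → queue [Ada, Hana, Tao, Vic, Zoe]
Visit Ada; enqueue Sam → queue [Hana, Tao, Vic, Zoe, Sam]
Visit Hana; enqueue Jae, Lou, Omar → queue [Tao, Vic, Zoe, Sam, Jae, Lou, Omar]
Visit Tao; enqueue Ava, Cal → queue [Vic, Zoe, Sam, Jae, Lou, Omar, Ava, Cal]
Visit Vic; enqueue Kai → queue [Zoe, Sam, Jae, Lou, Omar, Ava, Cal, Kai]
Visit Zoe; enqueue Ivy → queue [Sam, Jae, Lou, Omar, Ava, Cal, Kai, Ivy]
Visit Sam; enqueue Mae → queue [Jae, Lou, Omar, Ava, Cal, Kai, Ivy, Mae]
Visit Jae → queue [Lou, Omar, Ava, Cal, Kai, Ivy, Mae]
Visit Lou → queue [Omar, Ava, Cal, Kai, Ivy, Mae]
Visit Omar; enqueue Fay → queue [Ava, Cal, Kai, Ivy, Mae, Fay]
Visit Ava; enqueue Rex → queue [Cal, Kai, Ivy, Mae, Fay, Rex]
Visit Cal → queue [Kai, Ivy, Mae, Fay, Rex]
Visit Kai; enqueue Wes → queue [Ivy, Mae, Fay, Rex, Wes]
Visit Ivy; enqueue Ben, Bo → queue [Mae, Fay, Rex, Wes, Ben, Bo]
Visit Mae → queue [Fay, Rex, Wes, Ben, Bo]
Visit Fay → queue [Rex, Wes, Ben, Bo]
Visit Rex → queue [Wes, Ben, Bo]
Visit Wes → queue [Ben, Bo]
Visit Ben → queue [Bo]
Visit Bo → queue []

Visit order: Gus, Ada, Hana, Tao, Vic, Zoe, Sam, Jae, Lou, Omar, Ava, Cal, Kai, Ivy, Mae, Fay, Rex, Wes, Ben, Bo

Fay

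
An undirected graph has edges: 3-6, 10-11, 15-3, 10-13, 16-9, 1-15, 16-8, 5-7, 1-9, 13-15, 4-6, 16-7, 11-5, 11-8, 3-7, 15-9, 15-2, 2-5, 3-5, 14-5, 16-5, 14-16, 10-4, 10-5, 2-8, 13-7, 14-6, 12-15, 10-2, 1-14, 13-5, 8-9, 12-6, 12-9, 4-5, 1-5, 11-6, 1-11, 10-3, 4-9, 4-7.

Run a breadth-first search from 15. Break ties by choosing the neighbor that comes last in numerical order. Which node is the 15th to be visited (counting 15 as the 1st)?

Visit 15; enqueue 13, 12, 9, 3, 2, 1 → queue [13, 12, 9, 3, 2, 1]
Visit 13; enqueue 10, 7, 5 → queue [12, 9, 3, 2, 1, 10, 7, 5]
Visit 12; enqueue 6 → queue [9, 3, 2, 1, 10, 7, 5, 6]
Visit 9; enqueue 16, 8, 4 → queue [3, 2, 1, 10, 7, 5, 6, 16, 8, 4]
Visit 3 → queue [2, 1, 10, 7, 5, 6, 16, 8, 4]
Visit 2 → queue [1, 10, 7, 5, 6, 16, 8, 4]
Visit 1; enqueue 14, 11 → queue [10, 7, 5, 6, 16, 8, 4, 14, 11]
Visit 10 → queue [7, 5, 6, 16, 8, 4, 14, 11]
Visit 7 → queue [5, 6, 16, 8, 4, 14, 11]
Visit 5 → queue [6, 16, 8, 4, 14, 11]
Visit 6 → queue [16, 8, 4, 14, 11]
Visit 16 → queue [8, 4, 14, 11]
Visit 8 → queue [4, 14, 11]
Visit 4 → queue [14, 11]
Visit 14 → queue [11]
Visit 11 → queue []

Visit order: 15, 13, 12, 9, 3, 2, 1, 10, 7, 5, 6, 16, 8, 4, 14, 11

14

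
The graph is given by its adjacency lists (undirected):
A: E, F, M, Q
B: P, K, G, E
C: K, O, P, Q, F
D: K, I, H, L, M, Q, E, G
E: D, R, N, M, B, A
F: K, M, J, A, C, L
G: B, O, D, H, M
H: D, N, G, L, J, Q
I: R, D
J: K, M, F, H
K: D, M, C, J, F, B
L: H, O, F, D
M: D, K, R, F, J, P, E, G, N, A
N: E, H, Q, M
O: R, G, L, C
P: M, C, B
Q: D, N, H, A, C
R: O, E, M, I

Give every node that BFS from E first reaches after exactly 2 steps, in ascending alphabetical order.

Level 0: E
Level 1: A, B, D, M, N, R
Level 2: F, G, H, I, J, K, L, O, P, Q
Level 3: C

F, G, H, I, J, K, L, O, P, Q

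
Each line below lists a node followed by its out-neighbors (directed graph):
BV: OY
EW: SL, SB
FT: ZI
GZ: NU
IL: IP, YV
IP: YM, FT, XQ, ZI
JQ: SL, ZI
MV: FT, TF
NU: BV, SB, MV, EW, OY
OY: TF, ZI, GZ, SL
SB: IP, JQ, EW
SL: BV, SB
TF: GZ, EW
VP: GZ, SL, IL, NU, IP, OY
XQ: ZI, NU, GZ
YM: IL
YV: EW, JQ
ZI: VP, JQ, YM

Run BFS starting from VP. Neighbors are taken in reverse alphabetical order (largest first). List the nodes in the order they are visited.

VP -> SL -> OY -> NU -> IP -> IL -> GZ -> SB -> BV -> ZI -> TF -> MV -> EW -> YM -> XQ -> FT -> YV -> JQ

Visit VP; enqueue SL, OY, NU, IP, IL, GZ → queue [SL, OY, NU, IP, IL, GZ]
Visit SL; enqueue SB, BV → queue [OY, NU, IP, IL, GZ, SB, BV]
Visit OY; enqueue ZI, TF → queue [NU, IP, IL, GZ, SB, BV, ZI, TF]
Visit NU; enqueue MV, EW → queue [IP, IL, GZ, SB, BV, ZI, TF, MV, EW]
Visit IP; enqueue YM, XQ, FT → queue [IL, GZ, SB, BV, ZI, TF, MV, EW, YM, XQ, FT]
Visit IL; enqueue YV → queue [GZ, SB, BV, ZI, TF, MV, EW, YM, XQ, FT, YV]
Visit GZ → queue [SB, BV, ZI, TF, MV, EW, YM, XQ, FT, YV]
Visit SB; enqueue JQ → queue [BV, ZI, TF, MV, EW, YM, XQ, FT, YV, JQ]
Visit BV → queue [ZI, TF, MV, EW, YM, XQ, FT, YV, JQ]
Visit ZI → queue [TF, MV, EW, YM, XQ, FT, YV, JQ]
Visit TF → queue [MV, EW, YM, XQ, FT, YV, JQ]
Visit MV → queue [EW, YM, XQ, FT, YV, JQ]
Visit EW → queue [YM, XQ, FT, YV, JQ]
Visit YM → queue [XQ, FT, YV, JQ]
Visit XQ → queue [FT, YV, JQ]
Visit FT → queue [YV, JQ]
Visit YV → queue [JQ]
Visit JQ → queue []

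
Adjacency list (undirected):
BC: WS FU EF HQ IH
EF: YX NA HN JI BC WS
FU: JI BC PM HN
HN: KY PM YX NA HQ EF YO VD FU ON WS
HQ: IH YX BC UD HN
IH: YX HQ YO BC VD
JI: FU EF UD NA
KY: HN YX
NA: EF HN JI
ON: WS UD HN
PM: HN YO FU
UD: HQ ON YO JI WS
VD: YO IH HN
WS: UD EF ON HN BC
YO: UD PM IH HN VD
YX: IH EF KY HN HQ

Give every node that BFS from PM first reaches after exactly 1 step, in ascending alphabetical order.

Level 0: PM
Level 1: FU, HN, YO
Level 2: BC, EF, HQ, IH, JI, KY, NA, ON, UD, VD, WS, YX

FU, HN, YO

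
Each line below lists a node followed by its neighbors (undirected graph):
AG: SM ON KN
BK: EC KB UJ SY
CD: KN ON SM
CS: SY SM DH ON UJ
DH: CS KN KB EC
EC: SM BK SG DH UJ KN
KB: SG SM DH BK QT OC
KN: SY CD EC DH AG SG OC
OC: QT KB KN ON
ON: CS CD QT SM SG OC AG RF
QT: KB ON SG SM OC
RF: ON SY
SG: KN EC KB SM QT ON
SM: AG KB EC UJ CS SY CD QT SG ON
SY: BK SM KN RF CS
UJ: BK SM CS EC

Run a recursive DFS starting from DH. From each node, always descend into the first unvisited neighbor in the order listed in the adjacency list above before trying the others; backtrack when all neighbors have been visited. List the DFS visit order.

Visit DH
DH → CS
CS → SY
SY → BK
BK → EC
EC → SM
SM → AG
AG → ON
ON → CD
CD → KN
KN → SG
SG → KB
KB → QT
QT → OC
ON → RF
SM → UJ

DH → CS → SY → BK → EC → SM → AG → ON → CD → KN → SG → KB → QT → OC → RF → UJ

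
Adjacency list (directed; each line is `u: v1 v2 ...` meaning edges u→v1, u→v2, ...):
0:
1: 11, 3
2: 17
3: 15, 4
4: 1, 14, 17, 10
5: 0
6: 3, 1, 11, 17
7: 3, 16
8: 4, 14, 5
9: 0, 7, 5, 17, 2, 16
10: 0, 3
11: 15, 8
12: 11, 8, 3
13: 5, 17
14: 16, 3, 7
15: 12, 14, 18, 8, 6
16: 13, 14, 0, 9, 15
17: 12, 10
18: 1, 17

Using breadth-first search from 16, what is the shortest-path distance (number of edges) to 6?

2

Level 0: 16
Level 1: 0, 9, 13, 14, 15
Level 2: 2, 3, 5, 6, 7, 8, 12, 17, 18
Level 3: 1, 4, 10, 11
6 first appears at level 2.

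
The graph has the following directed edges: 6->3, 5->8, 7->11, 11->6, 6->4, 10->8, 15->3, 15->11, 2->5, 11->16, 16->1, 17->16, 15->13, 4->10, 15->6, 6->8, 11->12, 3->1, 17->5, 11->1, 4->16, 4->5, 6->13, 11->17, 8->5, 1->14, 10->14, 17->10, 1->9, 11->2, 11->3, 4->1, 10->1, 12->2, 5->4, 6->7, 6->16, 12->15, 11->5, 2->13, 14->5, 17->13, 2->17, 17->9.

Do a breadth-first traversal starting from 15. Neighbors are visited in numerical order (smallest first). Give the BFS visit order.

15 3 6 11 13 1 4 7 8 16 2 5 12 17 9 14 10

Visit 15; enqueue 3, 6, 11, 13 → queue [3, 6, 11, 13]
Visit 3; enqueue 1 → queue [6, 11, 13, 1]
Visit 6; enqueue 4, 7, 8, 16 → queue [11, 13, 1, 4, 7, 8, 16]
Visit 11; enqueue 2, 5, 12, 17 → queue [13, 1, 4, 7, 8, 16, 2, 5, 12, 17]
Visit 13 → queue [1, 4, 7, 8, 16, 2, 5, 12, 17]
Visit 1; enqueue 9, 14 → queue [4, 7, 8, 16, 2, 5, 12, 17, 9, 14]
Visit 4; enqueue 10 → queue [7, 8, 16, 2, 5, 12, 17, 9, 14, 10]
Visit 7 → queue [8, 16, 2, 5, 12, 17, 9, 14, 10]
Visit 8 → queue [16, 2, 5, 12, 17, 9, 14, 10]
Visit 16 → queue [2, 5, 12, 17, 9, 14, 10]
Visit 2 → queue [5, 12, 17, 9, 14, 10]
Visit 5 → queue [12, 17, 9, 14, 10]
Visit 12 → queue [17, 9, 14, 10]
Visit 17 → queue [9, 14, 10]
Visit 9 → queue [14, 10]
Visit 14 → queue [10]
Visit 10 → queue []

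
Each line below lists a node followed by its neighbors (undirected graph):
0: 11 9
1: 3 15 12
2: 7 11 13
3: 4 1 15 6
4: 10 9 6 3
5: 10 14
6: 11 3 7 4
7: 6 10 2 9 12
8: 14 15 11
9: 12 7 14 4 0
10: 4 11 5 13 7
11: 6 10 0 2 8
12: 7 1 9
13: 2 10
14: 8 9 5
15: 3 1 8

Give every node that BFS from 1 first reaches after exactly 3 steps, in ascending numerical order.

0, 2, 10, 11, 14

Level 0: 1
Level 1: 3, 12, 15
Level 2: 4, 6, 7, 8, 9
Level 3: 0, 2, 10, 11, 14
Level 4: 5, 13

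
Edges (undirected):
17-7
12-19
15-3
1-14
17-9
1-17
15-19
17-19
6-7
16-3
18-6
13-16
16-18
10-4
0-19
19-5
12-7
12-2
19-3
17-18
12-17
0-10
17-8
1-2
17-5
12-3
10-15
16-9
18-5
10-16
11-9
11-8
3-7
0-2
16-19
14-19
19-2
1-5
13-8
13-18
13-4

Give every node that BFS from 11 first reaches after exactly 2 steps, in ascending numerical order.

13, 16, 17

Level 0: 11
Level 1: 8, 9
Level 2: 13, 16, 17
Level 3: 1, 3, 4, 5, 7, 10, 12, 18, 19
Level 4: 0, 2, 6, 14, 15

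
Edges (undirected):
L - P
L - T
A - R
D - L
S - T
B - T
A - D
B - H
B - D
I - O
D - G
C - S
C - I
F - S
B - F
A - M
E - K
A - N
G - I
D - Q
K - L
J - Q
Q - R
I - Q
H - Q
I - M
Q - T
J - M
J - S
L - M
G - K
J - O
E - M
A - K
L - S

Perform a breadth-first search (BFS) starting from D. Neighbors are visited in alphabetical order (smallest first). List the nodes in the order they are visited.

D -> A -> B -> G -> L -> Q -> K -> M -> N -> R -> F -> H -> T -> I -> P -> S -> J -> E -> C -> O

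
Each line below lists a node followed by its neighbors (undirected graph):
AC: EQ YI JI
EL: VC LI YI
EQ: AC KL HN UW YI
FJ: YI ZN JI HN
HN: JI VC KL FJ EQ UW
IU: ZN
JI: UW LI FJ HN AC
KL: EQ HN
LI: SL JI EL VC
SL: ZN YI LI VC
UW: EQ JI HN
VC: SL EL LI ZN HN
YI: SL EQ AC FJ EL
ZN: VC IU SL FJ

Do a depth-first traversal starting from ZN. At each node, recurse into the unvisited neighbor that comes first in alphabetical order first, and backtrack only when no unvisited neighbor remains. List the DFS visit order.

Visit ZN
ZN → FJ
FJ → HN
HN → EQ
EQ → AC
AC → JI
JI → LI
LI → EL
EL → VC
VC → SL
SL → YI
JI → UW
EQ → KL
ZN → IU

ZN FJ HN EQ AC JI LI EL VC SL YI UW KL IU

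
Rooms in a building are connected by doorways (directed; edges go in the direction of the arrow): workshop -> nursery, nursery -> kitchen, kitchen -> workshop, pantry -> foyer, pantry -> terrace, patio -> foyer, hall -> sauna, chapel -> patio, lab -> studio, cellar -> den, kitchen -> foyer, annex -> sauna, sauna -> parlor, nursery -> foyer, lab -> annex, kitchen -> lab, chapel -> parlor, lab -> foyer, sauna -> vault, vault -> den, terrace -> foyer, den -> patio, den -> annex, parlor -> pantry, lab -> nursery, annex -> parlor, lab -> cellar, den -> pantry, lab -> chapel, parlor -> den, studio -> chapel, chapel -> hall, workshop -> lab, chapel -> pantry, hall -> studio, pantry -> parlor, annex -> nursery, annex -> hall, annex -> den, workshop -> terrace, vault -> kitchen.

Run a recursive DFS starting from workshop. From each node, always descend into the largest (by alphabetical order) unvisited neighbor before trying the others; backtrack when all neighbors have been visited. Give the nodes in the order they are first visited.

workshop terrace foyer nursery kitchen lab studio chapel patio parlor pantry den annex sauna vault hall cellar

Visit workshop
workshop → terrace
terrace → foyer
workshop → nursery
nursery → kitchen
kitchen → lab
lab → studio
studio → chapel
chapel → patio
chapel → parlor
parlor → pantry
parlor → den
den → annex
annex → sauna
sauna → vault
annex → hall
lab → cellar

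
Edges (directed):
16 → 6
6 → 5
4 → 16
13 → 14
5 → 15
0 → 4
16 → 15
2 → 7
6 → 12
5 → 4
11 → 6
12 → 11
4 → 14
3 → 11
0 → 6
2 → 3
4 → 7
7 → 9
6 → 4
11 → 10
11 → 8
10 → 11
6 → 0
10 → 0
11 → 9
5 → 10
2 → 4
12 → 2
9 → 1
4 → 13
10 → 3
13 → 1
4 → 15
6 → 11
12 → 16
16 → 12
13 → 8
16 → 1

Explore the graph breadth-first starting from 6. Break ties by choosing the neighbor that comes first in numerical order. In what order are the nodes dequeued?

Visit 6; enqueue 0, 4, 5, 11, 12 → queue [0, 4, 5, 11, 12]
Visit 0 → queue [4, 5, 11, 12]
Visit 4; enqueue 7, 13, 14, 15, 16 → queue [5, 11, 12, 7, 13, 14, 15, 16]
Visit 5; enqueue 10 → queue [11, 12, 7, 13, 14, 15, 16, 10]
Visit 11; enqueue 8, 9 → queue [12, 7, 13, 14, 15, 16, 10, 8, 9]
Visit 12; enqueue 2 → queue [7, 13, 14, 15, 16, 10, 8, 9, 2]
Visit 7 → queue [13, 14, 15, 16, 10, 8, 9, 2]
Visit 13; enqueue 1 → queue [14, 15, 16, 10, 8, 9, 2, 1]
Visit 14 → queue [15, 16, 10, 8, 9, 2, 1]
Visit 15 → queue [16, 10, 8, 9, 2, 1]
Visit 16 → queue [10, 8, 9, 2, 1]
Visit 10; enqueue 3 → queue [8, 9, 2, 1, 3]
Visit 8 → queue [9, 2, 1, 3]
Visit 9 → queue [2, 1, 3]
Visit 2 → queue [1, 3]
Visit 1 → queue [3]
Visit 3 → queue []

6, 0, 4, 5, 11, 12, 7, 13, 14, 15, 16, 10, 8, 9, 2, 1, 3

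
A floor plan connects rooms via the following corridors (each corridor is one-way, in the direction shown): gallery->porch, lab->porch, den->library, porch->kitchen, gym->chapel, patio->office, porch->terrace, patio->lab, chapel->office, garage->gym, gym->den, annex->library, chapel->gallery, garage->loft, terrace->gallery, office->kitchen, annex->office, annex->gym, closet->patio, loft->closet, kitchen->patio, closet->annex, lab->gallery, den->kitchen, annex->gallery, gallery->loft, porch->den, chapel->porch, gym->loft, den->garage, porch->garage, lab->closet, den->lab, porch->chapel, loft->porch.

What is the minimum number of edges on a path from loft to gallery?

Level 0: loft
Level 1: closet, porch
Level 2: annex, chapel, den, garage, kitchen, patio, terrace
Level 3: gallery, gym, lab, library, office
gallery first appears at level 3.

3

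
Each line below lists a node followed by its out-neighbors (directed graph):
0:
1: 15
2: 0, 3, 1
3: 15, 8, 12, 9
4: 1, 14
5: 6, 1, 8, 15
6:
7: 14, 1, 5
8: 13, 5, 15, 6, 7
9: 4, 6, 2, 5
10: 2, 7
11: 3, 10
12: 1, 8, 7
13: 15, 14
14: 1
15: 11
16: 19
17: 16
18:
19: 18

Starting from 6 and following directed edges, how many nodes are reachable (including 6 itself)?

1

BFS from 6 visits: 6
Reachable nodes: 1 of 20 total.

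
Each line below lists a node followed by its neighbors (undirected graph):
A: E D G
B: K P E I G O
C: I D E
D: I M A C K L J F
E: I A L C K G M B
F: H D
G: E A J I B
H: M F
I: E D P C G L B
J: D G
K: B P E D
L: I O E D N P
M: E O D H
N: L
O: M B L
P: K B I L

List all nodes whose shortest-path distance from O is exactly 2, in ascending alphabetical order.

Level 0: O
Level 1: B, L, M
Level 2: D, E, G, H, I, K, N, P
Level 3: A, C, F, J

D, E, G, H, I, K, N, P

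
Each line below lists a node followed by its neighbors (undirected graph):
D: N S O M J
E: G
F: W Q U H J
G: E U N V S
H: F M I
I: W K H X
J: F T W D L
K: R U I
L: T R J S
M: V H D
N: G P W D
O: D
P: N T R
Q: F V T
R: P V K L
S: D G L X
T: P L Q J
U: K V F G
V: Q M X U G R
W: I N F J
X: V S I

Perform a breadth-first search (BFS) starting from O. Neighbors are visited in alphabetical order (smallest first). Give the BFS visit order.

Visit O; enqueue D → queue [D]
Visit D; enqueue J, M, N, S → queue [J, M, N, S]
Visit J; enqueue F, L, T, W → queue [M, N, S, F, L, T, W]
Visit M; enqueue H, V → queue [N, S, F, L, T, W, H, V]
Visit N; enqueue G, P → queue [S, F, L, T, W, H, V, G, P]
Visit S; enqueue X → queue [F, L, T, W, H, V, G, P, X]
Visit F; enqueue Q, U → queue [L, T, W, H, V, G, P, X, Q, U]
Visit L; enqueue R → queue [T, W, H, V, G, P, X, Q, U, R]
Visit T → queue [W, H, V, G, P, X, Q, U, R]
Visit W; enqueue I → queue [H, V, G, P, X, Q, U, R, I]
Visit H → queue [V, G, P, X, Q, U, R, I]
Visit V → queue [G, P, X, Q, U, R, I]
Visit G; enqueue E → queue [P, X, Q, U, R, I, E]
Visit P → queue [X, Q, U, R, I, E]
Visit X → queue [Q, U, R, I, E]
Visit Q → queue [U, R, I, E]
Visit U; enqueue K → queue [R, I, E, K]
Visit R → queue [I, E, K]
Visit I → queue [E, K]
Visit E → queue [K]
Visit K → queue []

O → D → J → M → N → S → F → L → T → W → H → V → G → P → X → Q → U → R → I → E → K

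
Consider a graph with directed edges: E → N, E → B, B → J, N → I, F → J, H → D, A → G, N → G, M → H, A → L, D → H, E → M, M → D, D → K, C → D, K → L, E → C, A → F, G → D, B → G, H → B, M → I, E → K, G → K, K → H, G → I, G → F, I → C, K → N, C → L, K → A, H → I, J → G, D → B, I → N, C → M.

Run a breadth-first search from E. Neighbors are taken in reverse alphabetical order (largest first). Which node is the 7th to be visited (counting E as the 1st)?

Visit E; enqueue N, M, K, C, B → queue [N, M, K, C, B]
Visit N; enqueue I, G → queue [M, K, C, B, I, G]
Visit M; enqueue H, D → queue [K, C, B, I, G, H, D]
Visit K; enqueue L, A → queue [C, B, I, G, H, D, L, A]
Visit C → queue [B, I, G, H, D, L, A]
Visit B; enqueue J → queue [I, G, H, D, L, A, J]
Visit I → queue [G, H, D, L, A, J]
Visit G; enqueue F → queue [H, D, L, A, J, F]
Visit H → queue [D, L, A, J, F]
Visit D → queue [L, A, J, F]
Visit L → queue [A, J, F]
Visit A → queue [J, F]
Visit J → queue [F]
Visit F → queue []

Visit order: E, N, M, K, C, B, I, G, H, D, L, A, J, F

I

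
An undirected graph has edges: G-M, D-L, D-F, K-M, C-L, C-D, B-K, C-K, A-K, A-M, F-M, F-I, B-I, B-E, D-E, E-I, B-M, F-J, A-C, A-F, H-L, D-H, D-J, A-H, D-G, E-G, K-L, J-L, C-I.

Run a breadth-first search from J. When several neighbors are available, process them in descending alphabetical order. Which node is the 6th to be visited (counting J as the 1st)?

H

Visit J; enqueue L, F, D → queue [L, F, D]
Visit L; enqueue K, H, C → queue [F, D, K, H, C]
Visit F; enqueue M, I, A → queue [D, K, H, C, M, I, A]
Visit D; enqueue G, E → queue [K, H, C, M, I, A, G, E]
Visit K; enqueue B → queue [H, C, M, I, A, G, E, B]
Visit H → queue [C, M, I, A, G, E, B]
Visit C → queue [M, I, A, G, E, B]
Visit M → queue [I, A, G, E, B]
Visit I → queue [A, G, E, B]
Visit A → queue [G, E, B]
Visit G → queue [E, B]
Visit E → queue [B]
Visit B → queue []

Visit order: J, L, F, D, K, H, C, M, I, A, G, E, B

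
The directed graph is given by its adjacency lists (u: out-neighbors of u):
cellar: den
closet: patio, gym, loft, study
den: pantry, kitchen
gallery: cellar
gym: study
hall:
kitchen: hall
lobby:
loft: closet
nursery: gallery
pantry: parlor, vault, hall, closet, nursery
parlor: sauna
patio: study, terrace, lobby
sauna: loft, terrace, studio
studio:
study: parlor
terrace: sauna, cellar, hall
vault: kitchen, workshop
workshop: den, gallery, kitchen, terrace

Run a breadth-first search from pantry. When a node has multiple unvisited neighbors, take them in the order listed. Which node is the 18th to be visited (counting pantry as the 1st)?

lobby

Visit pantry; enqueue parlor, vault, hall, closet, nursery → queue [parlor, vault, hall, closet, nursery]
Visit parlor; enqueue sauna → queue [vault, hall, closet, nursery, sauna]
Visit vault; enqueue kitchen, workshop → queue [hall, closet, nursery, sauna, kitchen, workshop]
Visit hall → queue [closet, nursery, sauna, kitchen, workshop]
Visit closet; enqueue patio, gym, loft, study → queue [nursery, sauna, kitchen, workshop, patio, gym, loft, study]
Visit nursery; enqueue gallery → queue [sauna, kitchen, workshop, patio, gym, loft, study, gallery]
Visit sauna; enqueue terrace, studio → queue [kitchen, workshop, patio, gym, loft, study, gallery, terrace, studio]
Visit kitchen → queue [workshop, patio, gym, loft, study, gallery, terrace, studio]
Visit workshop; enqueue den → queue [patio, gym, loft, study, gallery, terrace, studio, den]
Visit patio; enqueue lobby → queue [gym, loft, study, gallery, terrace, studio, den, lobby]
Visit gym → queue [loft, study, gallery, terrace, studio, den, lobby]
Visit loft → queue [study, gallery, terrace, studio, den, lobby]
Visit study → queue [gallery, terrace, studio, den, lobby]
Visit gallery; enqueue cellar → queue [terrace, studio, den, lobby, cellar]
Visit terrace → queue [studio, den, lobby, cellar]
Visit studio → queue [den, lobby, cellar]
Visit den → queue [lobby, cellar]
Visit lobby → queue [cellar]
Visit cellar → queue []

Visit order: pantry, parlor, vault, hall, closet, nursery, sauna, kitchen, workshop, patio, gym, loft, study, gallery, terrace, studio, den, lobby, cellar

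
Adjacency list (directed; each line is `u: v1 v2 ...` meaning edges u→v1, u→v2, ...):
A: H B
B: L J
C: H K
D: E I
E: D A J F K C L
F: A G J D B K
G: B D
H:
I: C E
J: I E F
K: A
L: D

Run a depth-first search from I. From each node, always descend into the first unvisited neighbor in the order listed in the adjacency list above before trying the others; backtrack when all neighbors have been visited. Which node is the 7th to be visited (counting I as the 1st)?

L

Visit I
I → C
C → H
C → K
K → A
A → B
B → L
L → D
D → E
E → J
J → F
F → G

Visit order: I, C, H, K, A, B, L, D, E, J, F, G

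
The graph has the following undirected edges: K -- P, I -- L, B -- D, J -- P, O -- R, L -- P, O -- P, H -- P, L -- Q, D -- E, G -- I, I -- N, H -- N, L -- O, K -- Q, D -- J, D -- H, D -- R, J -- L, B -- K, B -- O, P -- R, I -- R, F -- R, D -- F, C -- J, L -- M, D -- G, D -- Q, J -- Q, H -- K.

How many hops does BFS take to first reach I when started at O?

Level 0: O
Level 1: B, L, P, R
Level 2: D, F, H, I, J, K, M, Q
Level 3: C, E, G, N
I first appears at level 2.

2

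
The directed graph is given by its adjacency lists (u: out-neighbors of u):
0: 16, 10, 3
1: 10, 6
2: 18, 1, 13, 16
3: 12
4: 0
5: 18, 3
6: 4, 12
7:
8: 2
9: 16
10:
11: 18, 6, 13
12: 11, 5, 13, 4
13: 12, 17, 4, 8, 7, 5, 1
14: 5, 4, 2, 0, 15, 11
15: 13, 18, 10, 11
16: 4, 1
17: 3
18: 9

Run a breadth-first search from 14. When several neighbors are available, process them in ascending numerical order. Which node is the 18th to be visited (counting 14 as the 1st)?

Visit 14; enqueue 0, 2, 4, 5, 11, 15 → queue [0, 2, 4, 5, 11, 15]
Visit 0; enqueue 3, 10, 16 → queue [2, 4, 5, 11, 15, 3, 10, 16]
Visit 2; enqueue 1, 13, 18 → queue [4, 5, 11, 15, 3, 10, 16, 1, 13, 18]
Visit 4 → queue [5, 11, 15, 3, 10, 16, 1, 13, 18]
Visit 5 → queue [11, 15, 3, 10, 16, 1, 13, 18]
Visit 11; enqueue 6 → queue [15, 3, 10, 16, 1, 13, 18, 6]
Visit 15 → queue [3, 10, 16, 1, 13, 18, 6]
Visit 3; enqueue 12 → queue [10, 16, 1, 13, 18, 6, 12]
Visit 10 → queue [16, 1, 13, 18, 6, 12]
Visit 16 → queue [1, 13, 18, 6, 12]
Visit 1 → queue [13, 18, 6, 12]
Visit 13; enqueue 7, 8, 17 → queue [18, 6, 12, 7, 8, 17]
Visit 18; enqueue 9 → queue [6, 12, 7, 8, 17, 9]
Visit 6 → queue [12, 7, 8, 17, 9]
Visit 12 → queue [7, 8, 17, 9]
Visit 7 → queue [8, 17, 9]
Visit 8 → queue [17, 9]
Visit 17 → queue [9]
Visit 9 → queue []

Visit order: 14, 0, 2, 4, 5, 11, 15, 3, 10, 16, 1, 13, 18, 6, 12, 7, 8, 17, 9

17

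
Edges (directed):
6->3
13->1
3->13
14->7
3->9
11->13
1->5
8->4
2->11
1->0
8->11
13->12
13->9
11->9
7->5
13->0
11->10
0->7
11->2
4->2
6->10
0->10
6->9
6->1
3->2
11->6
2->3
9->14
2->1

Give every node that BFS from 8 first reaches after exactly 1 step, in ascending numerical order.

Level 0: 8
Level 1: 4, 11
Level 2: 2, 6, 9, 10, 13
Level 3: 0, 1, 3, 12, 14
Level 4: 5, 7

4, 11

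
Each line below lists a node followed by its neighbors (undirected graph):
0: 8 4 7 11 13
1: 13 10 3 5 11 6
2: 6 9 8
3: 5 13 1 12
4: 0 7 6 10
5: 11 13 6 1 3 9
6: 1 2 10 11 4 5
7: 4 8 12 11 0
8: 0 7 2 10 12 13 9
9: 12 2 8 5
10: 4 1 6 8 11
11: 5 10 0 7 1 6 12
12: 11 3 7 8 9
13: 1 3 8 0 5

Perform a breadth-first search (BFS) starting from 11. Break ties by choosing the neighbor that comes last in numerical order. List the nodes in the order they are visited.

11, 12, 10, 7, 6, 5, 1, 0, 9, 8, 3, 4, 2, 13

Visit 11; enqueue 12, 10, 7, 6, 5, 1, 0 → queue [12, 10, 7, 6, 5, 1, 0]
Visit 12; enqueue 9, 8, 3 → queue [10, 7, 6, 5, 1, 0, 9, 8, 3]
Visit 10; enqueue 4 → queue [7, 6, 5, 1, 0, 9, 8, 3, 4]
Visit 7 → queue [6, 5, 1, 0, 9, 8, 3, 4]
Visit 6; enqueue 2 → queue [5, 1, 0, 9, 8, 3, 4, 2]
Visit 5; enqueue 13 → queue [1, 0, 9, 8, 3, 4, 2, 13]
Visit 1 → queue [0, 9, 8, 3, 4, 2, 13]
Visit 0 → queue [9, 8, 3, 4, 2, 13]
Visit 9 → queue [8, 3, 4, 2, 13]
Visit 8 → queue [3, 4, 2, 13]
Visit 3 → queue [4, 2, 13]
Visit 4 → queue [2, 13]
Visit 2 → queue [13]
Visit 13 → queue []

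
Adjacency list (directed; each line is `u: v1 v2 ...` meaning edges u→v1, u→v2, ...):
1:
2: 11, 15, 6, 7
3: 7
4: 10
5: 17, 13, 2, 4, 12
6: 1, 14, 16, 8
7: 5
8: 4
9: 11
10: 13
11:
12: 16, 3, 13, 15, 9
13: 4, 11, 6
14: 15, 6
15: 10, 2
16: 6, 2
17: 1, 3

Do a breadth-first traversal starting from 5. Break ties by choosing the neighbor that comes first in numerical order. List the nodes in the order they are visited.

5, 2, 4, 12, 13, 17, 6, 7, 11, 15, 10, 3, 9, 16, 1, 8, 14

Visit 5; enqueue 2, 4, 12, 13, 17 → queue [2, 4, 12, 13, 17]
Visit 2; enqueue 6, 7, 11, 15 → queue [4, 12, 13, 17, 6, 7, 11, 15]
Visit 4; enqueue 10 → queue [12, 13, 17, 6, 7, 11, 15, 10]
Visit 12; enqueue 3, 9, 16 → queue [13, 17, 6, 7, 11, 15, 10, 3, 9, 16]
Visit 13 → queue [17, 6, 7, 11, 15, 10, 3, 9, 16]
Visit 17; enqueue 1 → queue [6, 7, 11, 15, 10, 3, 9, 16, 1]
Visit 6; enqueue 8, 14 → queue [7, 11, 15, 10, 3, 9, 16, 1, 8, 14]
Visit 7 → queue [11, 15, 10, 3, 9, 16, 1, 8, 14]
Visit 11 → queue [15, 10, 3, 9, 16, 1, 8, 14]
Visit 15 → queue [10, 3, 9, 16, 1, 8, 14]
Visit 10 → queue [3, 9, 16, 1, 8, 14]
Visit 3 → queue [9, 16, 1, 8, 14]
Visit 9 → queue [16, 1, 8, 14]
Visit 16 → queue [1, 8, 14]
Visit 1 → queue [8, 14]
Visit 8 → queue [14]
Visit 14 → queue []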